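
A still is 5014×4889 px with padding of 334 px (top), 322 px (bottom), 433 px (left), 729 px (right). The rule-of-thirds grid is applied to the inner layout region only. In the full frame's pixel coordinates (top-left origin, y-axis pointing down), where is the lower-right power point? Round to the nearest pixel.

Content width = 5014 − 433 − 729 = 3852 px; content height = 4889 − 334 − 322 = 4233 px.
Lower-right is two-thirds across and two-thirds down within the inner layout region.
x = 433 + 2 × 3852/3 = 433 + 2568.00 ≈ 3001
y = 334 + 2 × 4233/3 = 334 + 2822.00 ≈ 3156

x = 3001 px, y = 3156 px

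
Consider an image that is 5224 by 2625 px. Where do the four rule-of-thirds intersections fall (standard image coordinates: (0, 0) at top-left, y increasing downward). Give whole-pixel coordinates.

One third of 5224 is 1741.33; one third of 2625 is 875.
Vertical third lines at x = 1741 and x = 3483; horizontal third lines at y = 875 and y = 1750.

(1741, 875), (3483, 875), (1741, 1750), (3483, 1750)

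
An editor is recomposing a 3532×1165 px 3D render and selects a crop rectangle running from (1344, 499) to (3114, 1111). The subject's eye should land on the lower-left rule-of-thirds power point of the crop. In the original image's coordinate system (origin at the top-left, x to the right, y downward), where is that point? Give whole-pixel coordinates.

Crop width = 3114 − 1344 = 1770 px; one third is 590.00 px.
Crop height = 1111 − 499 = 612 px; one third is 204.00 px.
The lower-left point is one-third across and two-thirds down within the crop:
x = 1344 + 1 × 590.00 ≈ 1934; y = 499 + 2 × 204.00 ≈ 907.

x = 1934 px, y = 907 px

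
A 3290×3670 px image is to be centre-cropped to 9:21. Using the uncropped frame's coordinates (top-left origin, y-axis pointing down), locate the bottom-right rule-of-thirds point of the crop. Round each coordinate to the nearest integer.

3290/3670 > 9/21, so the 9:21 crop keeps the full height 3670 and trims width to 3670 × 9/21 = 1572.86 px.
Left offset = (3290 − 1572.86)/2 = 858.57 px; top offset = 0.
Bottom-right is two-thirds across and two-thirds down within the crop:
x = 858.57 + 2 × 1572.86/3 ≈ 1907; y = 0.00 + 2 × 3670.00/3 ≈ 2447.

(1907, 2447)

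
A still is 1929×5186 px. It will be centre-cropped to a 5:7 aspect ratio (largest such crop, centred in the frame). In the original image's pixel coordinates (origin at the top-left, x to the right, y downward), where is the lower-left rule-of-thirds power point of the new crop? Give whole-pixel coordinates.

1929/5186 < 5/7, so the 5:7 crop keeps the full width 1929 and trims height to 1929 × 7/5 = 2700.60 px.
Top offset = (5186 − 2700.60)/2 = 1242.70 px; left offset = 0.
Lower-left is one-third across and two-thirds down within the crop:
x = 0.00 + 1 × 1929.00/3 ≈ 643; y = 1242.70 + 2 × 2700.60/3 ≈ 3043.

x = 643 px, y = 3043 px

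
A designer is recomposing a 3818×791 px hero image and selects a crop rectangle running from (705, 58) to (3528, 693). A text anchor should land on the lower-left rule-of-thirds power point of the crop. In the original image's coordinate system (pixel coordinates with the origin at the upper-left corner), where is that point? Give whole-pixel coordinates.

Crop width = 3528 − 705 = 2823 px; one third is 941.00 px.
Crop height = 693 − 58 = 635 px; one third is 211.67 px.
The lower-left point is one-third across and two-thirds down within the crop:
x = 705 + 1 × 941.00 ≈ 1646; y = 58 + 2 × 211.67 ≈ 481.

(1646, 481)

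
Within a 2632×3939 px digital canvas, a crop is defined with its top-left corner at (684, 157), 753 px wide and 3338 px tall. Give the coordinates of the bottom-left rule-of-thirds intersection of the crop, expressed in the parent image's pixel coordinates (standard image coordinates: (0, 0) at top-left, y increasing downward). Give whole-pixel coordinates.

One third of the crop width 753 is 251.00 px.
One third of the crop height 3338 is 1112.67 px.
The bottom-left point is one-third across and two-thirds down within the crop:
x = 684 + 1 × 251.00 ≈ 935; y = 157 + 2 × 1112.67 ≈ 2382.

(935, 2382)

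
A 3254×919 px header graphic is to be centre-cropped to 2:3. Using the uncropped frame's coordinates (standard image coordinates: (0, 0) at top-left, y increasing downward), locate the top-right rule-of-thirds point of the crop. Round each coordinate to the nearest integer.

(1729, 306)

3254/919 > 2/3, so the 2:3 crop keeps the full height 919 and trims width to 919 × 2/3 = 612.67 px.
Left offset = (3254 − 612.67)/2 = 1320.67 px; top offset = 0.
Top-right is two-thirds across and one-third down within the crop:
x = 1320.67 + 2 × 612.67/3 ≈ 1729; y = 0.00 + 1 × 919.00/3 ≈ 306.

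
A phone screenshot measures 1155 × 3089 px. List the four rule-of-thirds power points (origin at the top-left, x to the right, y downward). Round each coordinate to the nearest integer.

(385, 1030), (770, 1030), (385, 2059), (770, 2059)

One third of 1155 is 385; one third of 3089 is 1029.67.
Vertical third lines at x = 385 and x = 770; horizontal third lines at y = 1030 and y = 2059.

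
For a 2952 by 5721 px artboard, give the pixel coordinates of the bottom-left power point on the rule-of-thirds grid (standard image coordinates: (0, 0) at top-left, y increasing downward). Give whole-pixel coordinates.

x = 984 px, y = 3814 px

The bottom-left point sits one-third of the way across and two-thirds of the way down.
x = 1 × 2952/3 ≈ 984; y = 2 × 5721/3 ≈ 3814.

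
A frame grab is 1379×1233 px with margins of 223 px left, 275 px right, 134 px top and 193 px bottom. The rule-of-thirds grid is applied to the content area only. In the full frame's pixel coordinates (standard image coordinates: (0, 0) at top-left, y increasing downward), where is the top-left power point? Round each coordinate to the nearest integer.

x = 517 px, y = 436 px

Content width = 1379 − 223 − 275 = 881 px; content height = 1233 − 134 − 193 = 906 px.
Top-left is one-third across and one-third down within the content area.
x = 223 + 1 × 881/3 = 223 + 293.67 ≈ 517
y = 134 + 1 × 906/3 = 134 + 302.00 ≈ 436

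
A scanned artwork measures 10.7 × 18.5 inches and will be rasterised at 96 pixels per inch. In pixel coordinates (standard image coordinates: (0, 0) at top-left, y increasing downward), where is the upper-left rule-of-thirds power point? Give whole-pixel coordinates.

(342, 592)

In pixels the canvas is 10.7 × 96 = 1027.2 wide and 18.5 × 96 = 1776 tall.
The upper-left point is one-third across and one-third down:
x = 1 × 1027.2/3 ≈ 342; y = 1 × 1776/3 ≈ 592.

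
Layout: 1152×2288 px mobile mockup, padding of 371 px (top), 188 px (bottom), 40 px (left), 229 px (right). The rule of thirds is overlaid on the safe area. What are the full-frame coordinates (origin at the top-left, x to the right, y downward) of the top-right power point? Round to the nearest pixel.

Content width = 1152 − 40 − 229 = 883 px; content height = 2288 − 371 − 188 = 1729 px.
Top-right is two-thirds across and one-third down within the safe area.
x = 40 + 2 × 883/3 = 40 + 588.67 ≈ 629
y = 371 + 1 × 1729/3 = 371 + 576.33 ≈ 947

x = 629 px, y = 947 px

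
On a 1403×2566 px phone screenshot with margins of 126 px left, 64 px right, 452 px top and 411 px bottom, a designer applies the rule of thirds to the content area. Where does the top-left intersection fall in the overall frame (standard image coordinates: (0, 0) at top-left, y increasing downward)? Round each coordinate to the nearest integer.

x = 530 px, y = 1020 px

Content width = 1403 − 126 − 64 = 1213 px; content height = 2566 − 452 − 411 = 1703 px.
Top-left is one-third across and one-third down within the content area.
x = 126 + 1 × 1213/3 = 126 + 404.33 ≈ 530
y = 452 + 1 × 1703/3 = 452 + 567.67 ≈ 1020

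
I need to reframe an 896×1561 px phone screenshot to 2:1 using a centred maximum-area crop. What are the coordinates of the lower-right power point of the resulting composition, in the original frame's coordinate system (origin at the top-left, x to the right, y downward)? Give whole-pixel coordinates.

(597, 855)

896/1561 < 2/1, so the 2:1 crop keeps the full width 896 and trims height to 896 × 1/2 = 448.00 px.
Top offset = (1561 − 448.00)/2 = 556.50 px; left offset = 0.
Lower-right is two-thirds across and two-thirds down within the crop:
x = 0.00 + 2 × 896.00/3 ≈ 597; y = 556.50 + 2 × 448.00/3 ≈ 855.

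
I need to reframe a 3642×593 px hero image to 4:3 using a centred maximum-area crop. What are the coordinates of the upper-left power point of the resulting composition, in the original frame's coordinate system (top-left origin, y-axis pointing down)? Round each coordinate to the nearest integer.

3642/593 > 4/3, so the 4:3 crop keeps the full height 593 and trims width to 593 × 4/3 = 790.67 px.
Left offset = (3642 − 790.67)/2 = 1425.67 px; top offset = 0.
Upper-left is one-third across and one-third down within the crop:
x = 1425.67 + 1 × 790.67/3 ≈ 1689; y = 0.00 + 1 × 593.00/3 ≈ 198.

(1689, 198)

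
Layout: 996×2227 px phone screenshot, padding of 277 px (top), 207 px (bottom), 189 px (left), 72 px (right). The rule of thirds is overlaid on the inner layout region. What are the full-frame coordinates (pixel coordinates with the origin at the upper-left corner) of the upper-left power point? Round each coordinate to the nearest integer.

(434, 858)

Content width = 996 − 189 − 72 = 735 px; content height = 2227 − 277 − 207 = 1743 px.
Upper-left is one-third across and one-third down within the inner layout region.
x = 189 + 1 × 735/3 = 189 + 245.00 ≈ 434
y = 277 + 1 × 1743/3 = 277 + 581.00 ≈ 858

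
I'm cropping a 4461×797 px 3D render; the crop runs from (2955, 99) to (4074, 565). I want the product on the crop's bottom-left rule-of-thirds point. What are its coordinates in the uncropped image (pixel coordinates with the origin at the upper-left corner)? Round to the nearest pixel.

x = 3328 px, y = 410 px

Crop width = 4074 − 2955 = 1119 px; one third is 373.00 px.
Crop height = 565 − 99 = 466 px; one third is 155.33 px.
The bottom-left point is one-third across and two-thirds down within the crop:
x = 2955 + 1 × 373.00 ≈ 3328; y = 99 + 2 × 155.33 ≈ 410.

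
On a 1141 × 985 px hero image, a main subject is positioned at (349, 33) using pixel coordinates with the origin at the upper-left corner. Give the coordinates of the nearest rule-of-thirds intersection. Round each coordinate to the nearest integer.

Third lines: x ∈ {380, 761}, y ∈ {328, 657}.
349 is closer to x = 380; 33 is closer to y = 328.
So the nearest intersection is the upper-left power point.

(380, 328)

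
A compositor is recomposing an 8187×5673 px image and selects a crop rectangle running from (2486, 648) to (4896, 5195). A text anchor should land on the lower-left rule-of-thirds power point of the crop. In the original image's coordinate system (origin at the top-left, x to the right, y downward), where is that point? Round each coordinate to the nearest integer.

(3289, 3679)

Crop width = 4896 − 2486 = 2410 px; one third is 803.33 px.
Crop height = 5195 − 648 = 4547 px; one third is 1515.67 px.
The lower-left point is one-third across and two-thirds down within the crop:
x = 2486 + 1 × 803.33 ≈ 3289; y = 648 + 2 × 1515.67 ≈ 3679.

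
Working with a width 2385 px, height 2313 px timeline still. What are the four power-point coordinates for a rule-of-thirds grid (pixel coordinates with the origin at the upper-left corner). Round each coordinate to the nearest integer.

(795, 771), (1590, 771), (795, 1542), (1590, 1542)

One third of 2385 is 795; one third of 2313 is 771.
Vertical third lines at x = 795 and x = 1590; horizontal third lines at y = 771 and y = 1542.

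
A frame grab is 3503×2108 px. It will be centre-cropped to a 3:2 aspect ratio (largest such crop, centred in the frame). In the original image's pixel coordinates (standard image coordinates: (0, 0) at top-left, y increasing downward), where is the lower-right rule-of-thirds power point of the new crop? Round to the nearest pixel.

(2279, 1405)

3503/2108 > 3/2, so the 3:2 crop keeps the full height 2108 and trims width to 2108 × 3/2 = 3162.00 px.
Left offset = (3503 − 3162.00)/2 = 170.50 px; top offset = 0.
Lower-right is two-thirds across and two-thirds down within the crop:
x = 170.50 + 2 × 3162.00/3 ≈ 2279; y = 0.00 + 2 × 2108.00/3 ≈ 1405.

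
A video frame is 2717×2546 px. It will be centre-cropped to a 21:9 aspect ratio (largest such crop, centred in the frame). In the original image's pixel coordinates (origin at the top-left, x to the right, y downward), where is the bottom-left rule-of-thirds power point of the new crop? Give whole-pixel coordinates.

2717/2546 < 21/9, so the 21:9 crop keeps the full width 2717 and trims height to 2717 × 9/21 = 1164.43 px.
Top offset = (2546 − 1164.43)/2 = 690.79 px; left offset = 0.
Bottom-left is one-third across and two-thirds down within the crop:
x = 0.00 + 1 × 2717.00/3 ≈ 906; y = 690.79 + 2 × 1164.43/3 ≈ 1467.

(906, 1467)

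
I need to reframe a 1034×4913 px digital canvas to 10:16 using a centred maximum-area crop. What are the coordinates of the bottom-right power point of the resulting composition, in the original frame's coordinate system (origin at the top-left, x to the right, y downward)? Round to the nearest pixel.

x = 689 px, y = 2732 px

1034/4913 < 10/16, so the 10:16 crop keeps the full width 1034 and trims height to 1034 × 16/10 = 1654.40 px.
Top offset = (4913 − 1654.40)/2 = 1629.30 px; left offset = 0.
Bottom-right is two-thirds across and two-thirds down within the crop:
x = 0.00 + 2 × 1034.00/3 ≈ 689; y = 1629.30 + 2 × 1654.40/3 ≈ 2732.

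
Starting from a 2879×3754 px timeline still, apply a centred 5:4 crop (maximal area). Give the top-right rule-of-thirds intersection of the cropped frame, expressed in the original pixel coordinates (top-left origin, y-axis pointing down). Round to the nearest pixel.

2879/3754 < 5/4, so the 5:4 crop keeps the full width 2879 and trims height to 2879 × 4/5 = 2303.20 px.
Top offset = (3754 − 2303.20)/2 = 725.40 px; left offset = 0.
Top-right is two-thirds across and one-third down within the crop:
x = 0.00 + 2 × 2879.00/3 ≈ 1919; y = 725.40 + 1 × 2303.20/3 ≈ 1493.

x = 1919 px, y = 1493 px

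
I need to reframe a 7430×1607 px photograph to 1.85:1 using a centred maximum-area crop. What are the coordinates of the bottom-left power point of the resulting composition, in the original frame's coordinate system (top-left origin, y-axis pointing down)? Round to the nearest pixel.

7430/1607 > 1.85/1, so the 1.85:1 crop keeps the full height 1607 and trims width to 1607 × 1.85/1 = 2972.95 px.
Left offset = (7430 − 2972.95)/2 = 2228.52 px; top offset = 0.
Bottom-left is one-third across and two-thirds down within the crop:
x = 2228.52 + 1 × 2972.95/3 ≈ 3220; y = 0.00 + 2 × 1607.00/3 ≈ 1071.

(3220, 1071)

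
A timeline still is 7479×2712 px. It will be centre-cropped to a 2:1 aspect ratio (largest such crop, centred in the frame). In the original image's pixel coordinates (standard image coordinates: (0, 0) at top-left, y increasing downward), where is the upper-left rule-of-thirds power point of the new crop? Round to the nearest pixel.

7479/2712 > 2/1, so the 2:1 crop keeps the full height 2712 and trims width to 2712 × 2/1 = 5424.00 px.
Left offset = (7479 − 5424.00)/2 = 1027.50 px; top offset = 0.
Upper-left is one-third across and one-third down within the crop:
x = 1027.50 + 1 × 5424.00/3 ≈ 2836; y = 0.00 + 1 × 2712.00/3 ≈ 904.

(2836, 904)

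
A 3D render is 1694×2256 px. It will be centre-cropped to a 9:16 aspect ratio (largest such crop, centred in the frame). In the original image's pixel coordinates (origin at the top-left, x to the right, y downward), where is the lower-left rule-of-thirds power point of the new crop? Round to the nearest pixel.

(636, 1504)

1694/2256 > 9/16, so the 9:16 crop keeps the full height 2256 and trims width to 2256 × 9/16 = 1269.00 px.
Left offset = (1694 − 1269.00)/2 = 212.50 px; top offset = 0.
Lower-left is one-third across and two-thirds down within the crop:
x = 212.50 + 1 × 1269.00/3 ≈ 636; y = 0.00 + 2 × 2256.00/3 ≈ 1504.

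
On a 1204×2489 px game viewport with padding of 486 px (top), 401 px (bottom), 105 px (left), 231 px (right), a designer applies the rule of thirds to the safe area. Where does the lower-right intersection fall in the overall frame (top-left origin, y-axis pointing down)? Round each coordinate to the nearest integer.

Content width = 1204 − 105 − 231 = 868 px; content height = 2489 − 486 − 401 = 1602 px.
Lower-right is two-thirds across and two-thirds down within the safe area.
x = 105 + 2 × 868/3 = 105 + 578.67 ≈ 684
y = 486 + 2 × 1602/3 = 486 + 1068.00 ≈ 1554

x = 684 px, y = 1554 px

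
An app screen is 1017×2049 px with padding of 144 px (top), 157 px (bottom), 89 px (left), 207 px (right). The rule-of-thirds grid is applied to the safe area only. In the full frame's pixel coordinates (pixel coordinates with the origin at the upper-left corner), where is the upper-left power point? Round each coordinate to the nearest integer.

Content width = 1017 − 89 − 207 = 721 px; content height = 2049 − 144 − 157 = 1748 px.
Upper-left is one-third across and one-third down within the safe area.
x = 89 + 1 × 721/3 = 89 + 240.33 ≈ 329
y = 144 + 1 × 1748/3 = 144 + 582.67 ≈ 727

x = 329 px, y = 727 px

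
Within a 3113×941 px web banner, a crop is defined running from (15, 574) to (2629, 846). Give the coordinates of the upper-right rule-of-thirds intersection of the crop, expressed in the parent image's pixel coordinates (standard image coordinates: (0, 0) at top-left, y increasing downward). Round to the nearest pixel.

(1758, 665)

Crop width = 2629 − 15 = 2614 px; one third is 871.33 px.
Crop height = 846 − 574 = 272 px; one third is 90.67 px.
The upper-right point is two-thirds across and one-third down within the crop:
x = 15 + 2 × 871.33 ≈ 1758; y = 574 + 1 × 90.67 ≈ 665.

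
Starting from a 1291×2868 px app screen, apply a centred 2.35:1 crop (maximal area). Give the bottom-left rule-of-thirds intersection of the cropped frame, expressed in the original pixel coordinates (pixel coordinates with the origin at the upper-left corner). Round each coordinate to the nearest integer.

1291/2868 < 2.35/1, so the 2.35:1 crop keeps the full width 1291 and trims height to 1291 × 1/2.35 = 549.36 px.
Top offset = (2868 − 549.36)/2 = 1159.32 px; left offset = 0.
Bottom-left is one-third across and two-thirds down within the crop:
x = 0.00 + 1 × 1291.00/3 ≈ 430; y = 1159.32 + 2 × 549.36/3 ≈ 1526.

x = 430 px, y = 1526 px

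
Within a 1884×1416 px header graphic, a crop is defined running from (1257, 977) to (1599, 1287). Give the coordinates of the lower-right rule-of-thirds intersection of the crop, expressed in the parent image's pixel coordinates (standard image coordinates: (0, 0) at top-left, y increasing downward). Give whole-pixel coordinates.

(1485, 1184)

Crop width = 1599 − 1257 = 342 px; one third is 114.00 px.
Crop height = 1287 − 977 = 310 px; one third is 103.33 px.
The lower-right point is two-thirds across and two-thirds down within the crop:
x = 1257 + 2 × 114.00 ≈ 1485; y = 977 + 2 × 103.33 ≈ 1184.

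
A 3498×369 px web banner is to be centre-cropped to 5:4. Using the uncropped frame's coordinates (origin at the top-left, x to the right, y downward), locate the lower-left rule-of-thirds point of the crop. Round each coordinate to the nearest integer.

3498/369 > 5/4, so the 5:4 crop keeps the full height 369 and trims width to 369 × 5/4 = 461.25 px.
Left offset = (3498 − 461.25)/2 = 1518.38 px; top offset = 0.
Lower-left is one-third across and two-thirds down within the crop:
x = 1518.38 + 1 × 461.25/3 ≈ 1672; y = 0.00 + 2 × 369.00/3 ≈ 246.

x = 1672 px, y = 246 px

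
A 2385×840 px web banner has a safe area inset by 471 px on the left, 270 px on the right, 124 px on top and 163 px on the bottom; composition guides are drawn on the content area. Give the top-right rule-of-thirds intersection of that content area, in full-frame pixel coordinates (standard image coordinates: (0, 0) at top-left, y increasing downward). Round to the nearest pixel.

x = 1567 px, y = 308 px

Content width = 2385 − 471 − 270 = 1644 px; content height = 840 − 124 − 163 = 553 px.
Top-right is two-thirds across and one-third down within the content area.
x = 471 + 2 × 1644/3 = 471 + 1096.00 ≈ 1567
y = 124 + 1 × 553/3 = 124 + 184.33 ≈ 308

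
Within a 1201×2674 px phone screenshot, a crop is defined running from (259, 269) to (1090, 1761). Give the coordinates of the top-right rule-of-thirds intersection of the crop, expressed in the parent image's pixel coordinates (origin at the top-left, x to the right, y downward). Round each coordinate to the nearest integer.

(813, 766)

Crop width = 1090 − 259 = 831 px; one third is 277.00 px.
Crop height = 1761 − 269 = 1492 px; one third is 497.33 px.
The top-right point is two-thirds across and one-third down within the crop:
x = 259 + 2 × 277.00 ≈ 813; y = 269 + 1 × 497.33 ≈ 766.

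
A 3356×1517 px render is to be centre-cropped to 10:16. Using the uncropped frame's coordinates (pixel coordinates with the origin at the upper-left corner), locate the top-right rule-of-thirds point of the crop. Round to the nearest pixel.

(1836, 506)

3356/1517 > 10/16, so the 10:16 crop keeps the full height 1517 and trims width to 1517 × 10/16 = 948.12 px.
Left offset = (3356 − 948.12)/2 = 1203.94 px; top offset = 0.
Top-right is two-thirds across and one-third down within the crop:
x = 1203.94 + 2 × 948.12/3 ≈ 1836; y = 0.00 + 1 × 1517.00/3 ≈ 506.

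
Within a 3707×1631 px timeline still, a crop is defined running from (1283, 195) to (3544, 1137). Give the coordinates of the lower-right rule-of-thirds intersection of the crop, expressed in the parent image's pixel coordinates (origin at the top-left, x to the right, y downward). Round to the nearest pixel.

Crop width = 3544 − 1283 = 2261 px; one third is 753.67 px.
Crop height = 1137 − 195 = 942 px; one third is 314.00 px.
The lower-right point is two-thirds across and two-thirds down within the crop:
x = 1283 + 2 × 753.67 ≈ 2790; y = 195 + 2 × 314.00 ≈ 823.

x = 2790 px, y = 823 px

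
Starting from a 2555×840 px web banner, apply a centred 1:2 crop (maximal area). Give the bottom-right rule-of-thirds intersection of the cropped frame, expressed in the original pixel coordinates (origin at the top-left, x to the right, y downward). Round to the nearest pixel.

(1348, 560)

2555/840 > 1/2, so the 1:2 crop keeps the full height 840 and trims width to 840 × 1/2 = 420.00 px.
Left offset = (2555 − 420.00)/2 = 1067.50 px; top offset = 0.
Bottom-right is two-thirds across and two-thirds down within the crop:
x = 1067.50 + 2 × 420.00/3 ≈ 1348; y = 0.00 + 2 × 840.00/3 ≈ 560.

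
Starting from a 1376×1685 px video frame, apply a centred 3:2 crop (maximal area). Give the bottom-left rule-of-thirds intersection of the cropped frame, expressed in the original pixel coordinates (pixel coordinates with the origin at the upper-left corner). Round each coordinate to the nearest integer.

x = 459 px, y = 995 px

1376/1685 < 3/2, so the 3:2 crop keeps the full width 1376 and trims height to 1376 × 2/3 = 917.33 px.
Top offset = (1685 − 917.33)/2 = 383.83 px; left offset = 0.
Bottom-left is one-third across and two-thirds down within the crop:
x = 0.00 + 1 × 1376.00/3 ≈ 459; y = 383.83 + 2 × 917.33/3 ≈ 995.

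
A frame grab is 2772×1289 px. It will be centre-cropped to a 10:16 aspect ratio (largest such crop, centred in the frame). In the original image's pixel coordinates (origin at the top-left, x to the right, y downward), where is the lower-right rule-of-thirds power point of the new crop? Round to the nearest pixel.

(1520, 859)

2772/1289 > 10/16, so the 10:16 crop keeps the full height 1289 and trims width to 1289 × 10/16 = 805.62 px.
Left offset = (2772 − 805.62)/2 = 983.19 px; top offset = 0.
Lower-right is two-thirds across and two-thirds down within the crop:
x = 983.19 + 2 × 805.62/3 ≈ 1520; y = 0.00 + 2 × 1289.00/3 ≈ 859.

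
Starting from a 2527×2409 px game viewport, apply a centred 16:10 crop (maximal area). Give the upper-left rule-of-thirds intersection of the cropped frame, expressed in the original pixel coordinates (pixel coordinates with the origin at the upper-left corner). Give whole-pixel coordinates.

(842, 941)

2527/2409 < 16/10, so the 16:10 crop keeps the full width 2527 and trims height to 2527 × 10/16 = 1579.38 px.
Top offset = (2409 − 1579.38)/2 = 414.81 px; left offset = 0.
Upper-left is one-third across and one-third down within the crop:
x = 0.00 + 1 × 2527.00/3 ≈ 842; y = 414.81 + 1 × 1579.38/3 ≈ 941.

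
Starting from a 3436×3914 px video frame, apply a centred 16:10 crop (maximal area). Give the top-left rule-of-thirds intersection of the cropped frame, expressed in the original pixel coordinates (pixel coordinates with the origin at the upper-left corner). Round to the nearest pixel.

3436/3914 < 16/10, so the 16:10 crop keeps the full width 3436 and trims height to 3436 × 10/16 = 2147.50 px.
Top offset = (3914 − 2147.50)/2 = 883.25 px; left offset = 0.
Top-left is one-third across and one-third down within the crop:
x = 0.00 + 1 × 3436.00/3 ≈ 1145; y = 883.25 + 1 × 2147.50/3 ≈ 1599.

x = 1145 px, y = 1599 px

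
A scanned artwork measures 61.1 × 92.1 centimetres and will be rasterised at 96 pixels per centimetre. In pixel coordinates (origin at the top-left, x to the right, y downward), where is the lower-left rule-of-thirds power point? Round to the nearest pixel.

x = 1955 px, y = 5894 px

In pixels the canvas is 61.1 × 96 = 5865.6 wide and 92.1 × 96 = 8841.6 tall.
The lower-left point is one-third across and two-thirds down:
x = 1 × 5865.6/3 ≈ 1955; y = 2 × 8841.6/3 ≈ 5894.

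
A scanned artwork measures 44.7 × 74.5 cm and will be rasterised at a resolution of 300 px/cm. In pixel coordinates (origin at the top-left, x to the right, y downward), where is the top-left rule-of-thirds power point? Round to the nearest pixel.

In pixels the canvas is 44.7 × 300 = 13410 wide and 74.5 × 300 = 22350 tall.
The top-left point is one-third across and one-third down:
x = 1 × 13410/3 ≈ 4470; y = 1 × 22350/3 ≈ 7450.

x = 4470 px, y = 7450 px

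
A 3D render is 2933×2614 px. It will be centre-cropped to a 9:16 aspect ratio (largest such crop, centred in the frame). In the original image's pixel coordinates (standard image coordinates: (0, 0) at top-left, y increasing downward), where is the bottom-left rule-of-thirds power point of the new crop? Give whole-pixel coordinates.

x = 1221 px, y = 1743 px

2933/2614 > 9/16, so the 9:16 crop keeps the full height 2614 and trims width to 2614 × 9/16 = 1470.38 px.
Left offset = (2933 − 1470.38)/2 = 731.31 px; top offset = 0.
Bottom-left is one-third across and two-thirds down within the crop:
x = 731.31 + 1 × 1470.38/3 ≈ 1221; y = 0.00 + 2 × 2614.00/3 ≈ 1743.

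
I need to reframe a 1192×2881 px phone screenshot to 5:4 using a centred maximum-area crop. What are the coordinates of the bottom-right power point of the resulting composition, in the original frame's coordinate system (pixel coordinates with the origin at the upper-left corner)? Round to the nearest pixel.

1192/2881 < 5/4, so the 5:4 crop keeps the full width 1192 and trims height to 1192 × 4/5 = 953.60 px.
Top offset = (2881 − 953.60)/2 = 963.70 px; left offset = 0.
Bottom-right is two-thirds across and two-thirds down within the crop:
x = 0.00 + 2 × 1192.00/3 ≈ 795; y = 963.70 + 2 × 953.60/3 ≈ 1599.

(795, 1599)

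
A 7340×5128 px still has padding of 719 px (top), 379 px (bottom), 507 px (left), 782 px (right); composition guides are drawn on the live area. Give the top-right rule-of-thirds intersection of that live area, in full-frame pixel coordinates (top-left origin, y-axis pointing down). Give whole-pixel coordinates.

x = 4541 px, y = 2062 px

Content width = 7340 − 507 − 782 = 6051 px; content height = 5128 − 719 − 379 = 4030 px.
Top-right is two-thirds across and one-third down within the live area.
x = 507 + 2 × 6051/3 = 507 + 4034.00 ≈ 4541
y = 719 + 1 × 4030/3 = 719 + 1343.33 ≈ 2062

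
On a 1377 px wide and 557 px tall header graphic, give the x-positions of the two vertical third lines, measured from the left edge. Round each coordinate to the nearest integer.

1377 / 3 = 459, so the vertical lines sit at one and two thirds of 1377.

x = 459 px and x = 918 px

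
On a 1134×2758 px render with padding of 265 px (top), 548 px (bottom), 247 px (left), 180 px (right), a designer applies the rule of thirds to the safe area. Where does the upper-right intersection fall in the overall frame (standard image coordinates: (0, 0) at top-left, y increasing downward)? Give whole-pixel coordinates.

Content width = 1134 − 247 − 180 = 707 px; content height = 2758 − 265 − 548 = 1945 px.
Upper-right is two-thirds across and one-third down within the safe area.
x = 247 + 2 × 707/3 = 247 + 471.33 ≈ 718
y = 265 + 1 × 1945/3 = 265 + 648.33 ≈ 913

(718, 913)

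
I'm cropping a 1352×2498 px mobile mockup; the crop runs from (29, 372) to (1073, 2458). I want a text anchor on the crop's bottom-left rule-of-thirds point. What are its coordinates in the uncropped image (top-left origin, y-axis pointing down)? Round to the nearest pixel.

x = 377 px, y = 1763 px

Crop width = 1073 − 29 = 1044 px; one third is 348.00 px.
Crop height = 2458 − 372 = 2086 px; one third is 695.33 px.
The bottom-left point is one-third across and two-thirds down within the crop:
x = 29 + 1 × 348.00 ≈ 377; y = 372 + 2 × 695.33 ≈ 1763.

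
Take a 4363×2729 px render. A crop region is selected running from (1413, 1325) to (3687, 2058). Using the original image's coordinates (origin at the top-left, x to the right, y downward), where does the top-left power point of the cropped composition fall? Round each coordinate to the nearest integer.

Crop width = 3687 − 1413 = 2274 px; one third is 758.00 px.
Crop height = 2058 − 1325 = 733 px; one third is 244.33 px.
The top-left point is one-third across and one-third down within the crop:
x = 1413 + 1 × 758.00 ≈ 2171; y = 1325 + 1 × 244.33 ≈ 1569.

x = 2171 px, y = 1569 px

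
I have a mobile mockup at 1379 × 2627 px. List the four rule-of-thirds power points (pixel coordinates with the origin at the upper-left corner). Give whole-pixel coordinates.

(460, 876), (919, 876), (460, 1751), (919, 1751)

One third of 1379 is 459.67; one third of 2627 is 875.67.
Vertical third lines at x = 460 and x = 919; horizontal third lines at y = 876 and y = 1751.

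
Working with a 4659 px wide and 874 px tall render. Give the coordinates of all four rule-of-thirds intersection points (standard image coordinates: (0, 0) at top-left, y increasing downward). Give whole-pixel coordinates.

One third of 4659 is 1553; one third of 874 is 291.33.
Vertical third lines at x = 1553 and x = 3106; horizontal third lines at y = 291 and y = 583.

(1553, 291), (3106, 291), (1553, 583), (3106, 583)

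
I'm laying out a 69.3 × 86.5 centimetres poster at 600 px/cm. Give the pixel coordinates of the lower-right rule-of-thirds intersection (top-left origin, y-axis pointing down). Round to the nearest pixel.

(27720, 34600)

In pixels the canvas is 69.3 × 600 = 41580 wide and 86.5 × 600 = 51900 tall.
The lower-right point is two-thirds across and two-thirds down:
x = 2 × 41580/3 ≈ 27720; y = 2 × 51900/3 ≈ 34600.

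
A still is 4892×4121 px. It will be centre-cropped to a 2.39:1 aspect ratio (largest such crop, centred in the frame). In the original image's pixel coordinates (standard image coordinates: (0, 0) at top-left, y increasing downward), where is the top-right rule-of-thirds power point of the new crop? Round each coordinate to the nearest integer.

(3261, 1719)

4892/4121 < 2.39/1, so the 2.39:1 crop keeps the full width 4892 and trims height to 4892 × 1/2.39 = 2046.86 px.
Top offset = (4121 − 2046.86)/2 = 1037.07 px; left offset = 0.
Top-right is two-thirds across and one-third down within the crop:
x = 0.00 + 2 × 4892.00/3 ≈ 3261; y = 1037.07 + 1 × 2046.86/3 ≈ 1719.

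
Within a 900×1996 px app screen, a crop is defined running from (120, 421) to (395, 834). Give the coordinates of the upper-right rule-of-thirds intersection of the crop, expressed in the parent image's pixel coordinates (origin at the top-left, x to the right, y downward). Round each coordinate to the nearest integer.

(303, 559)

Crop width = 395 − 120 = 275 px; one third is 91.67 px.
Crop height = 834 − 421 = 413 px; one third is 137.67 px.
The upper-right point is two-thirds across and one-third down within the crop:
x = 120 + 2 × 91.67 ≈ 303; y = 421 + 1 × 137.67 ≈ 559.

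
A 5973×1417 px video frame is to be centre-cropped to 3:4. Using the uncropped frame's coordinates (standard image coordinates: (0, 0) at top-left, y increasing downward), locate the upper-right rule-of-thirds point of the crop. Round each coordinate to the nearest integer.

5973/1417 > 3/4, so the 3:4 crop keeps the full height 1417 and trims width to 1417 × 3/4 = 1062.75 px.
Left offset = (5973 − 1062.75)/2 = 2455.12 px; top offset = 0.
Upper-right is two-thirds across and one-third down within the crop:
x = 2455.12 + 2 × 1062.75/3 ≈ 3164; y = 0.00 + 1 × 1417.00/3 ≈ 472.

x = 3164 px, y = 472 px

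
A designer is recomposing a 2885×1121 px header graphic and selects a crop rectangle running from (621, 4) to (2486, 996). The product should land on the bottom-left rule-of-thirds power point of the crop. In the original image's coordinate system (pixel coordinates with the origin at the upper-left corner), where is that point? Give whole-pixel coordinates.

Crop width = 2486 − 621 = 1865 px; one third is 621.67 px.
Crop height = 996 − 4 = 992 px; one third is 330.67 px.
The bottom-left point is one-third across and two-thirds down within the crop:
x = 621 + 1 × 621.67 ≈ 1243; y = 4 + 2 × 330.67 ≈ 665.

(1243, 665)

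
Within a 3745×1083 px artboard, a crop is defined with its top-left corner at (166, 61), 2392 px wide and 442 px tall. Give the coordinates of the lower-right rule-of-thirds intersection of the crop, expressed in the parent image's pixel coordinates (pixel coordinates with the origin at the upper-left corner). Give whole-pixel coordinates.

(1761, 356)

One third of the crop width 2392 is 797.33 px.
One third of the crop height 442 is 147.33 px.
The lower-right point is two-thirds across and two-thirds down within the crop:
x = 166 + 2 × 797.33 ≈ 1761; y = 61 + 2 × 147.33 ≈ 356.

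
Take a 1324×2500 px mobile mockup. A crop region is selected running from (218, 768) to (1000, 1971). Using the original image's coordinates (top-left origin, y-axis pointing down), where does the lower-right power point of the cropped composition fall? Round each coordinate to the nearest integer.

(739, 1570)

Crop width = 1000 − 218 = 782 px; one third is 260.67 px.
Crop height = 1971 − 768 = 1203 px; one third is 401.00 px.
The lower-right point is two-thirds across and two-thirds down within the crop:
x = 218 + 2 × 260.67 ≈ 739; y = 768 + 2 × 401.00 ≈ 1570.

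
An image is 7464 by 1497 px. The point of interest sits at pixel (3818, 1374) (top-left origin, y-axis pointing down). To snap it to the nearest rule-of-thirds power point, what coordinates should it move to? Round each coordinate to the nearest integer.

x = 4976 px, y = 998 px

Third lines: x ∈ {2488, 4976}, y ∈ {499, 998}.
3818 is closer to x = 4976; 1374 is closer to y = 998.
So the nearest intersection is the lower-right power point.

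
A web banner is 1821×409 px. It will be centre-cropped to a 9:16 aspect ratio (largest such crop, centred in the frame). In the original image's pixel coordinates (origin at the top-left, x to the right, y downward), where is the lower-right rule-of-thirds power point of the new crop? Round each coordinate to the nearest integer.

1821/409 > 9/16, so the 9:16 crop keeps the full height 409 and trims width to 409 × 9/16 = 230.06 px.
Left offset = (1821 − 230.06)/2 = 795.47 px; top offset = 0.
Lower-right is two-thirds across and two-thirds down within the crop:
x = 795.47 + 2 × 230.06/3 ≈ 949; y = 0.00 + 2 × 409.00/3 ≈ 273.

(949, 273)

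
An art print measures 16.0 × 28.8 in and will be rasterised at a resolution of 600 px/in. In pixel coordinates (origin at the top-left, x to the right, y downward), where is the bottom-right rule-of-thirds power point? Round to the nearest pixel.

x = 6400 px, y = 11520 px

In pixels the canvas is 16.0 × 600 = 9600 wide and 28.8 × 600 = 17280 tall.
The bottom-right point is two-thirds across and two-thirds down:
x = 2 × 9600/3 ≈ 6400; y = 2 × 17280/3 ≈ 11520.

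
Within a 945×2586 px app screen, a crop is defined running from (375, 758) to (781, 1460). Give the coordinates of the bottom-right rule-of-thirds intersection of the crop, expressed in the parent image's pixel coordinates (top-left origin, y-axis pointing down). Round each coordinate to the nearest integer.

x = 646 px, y = 1226 px

Crop width = 781 − 375 = 406 px; one third is 135.33 px.
Crop height = 1460 − 758 = 702 px; one third is 234.00 px.
The bottom-right point is two-thirds across and two-thirds down within the crop:
x = 375 + 2 × 135.33 ≈ 646; y = 758 + 2 × 234.00 ≈ 1226.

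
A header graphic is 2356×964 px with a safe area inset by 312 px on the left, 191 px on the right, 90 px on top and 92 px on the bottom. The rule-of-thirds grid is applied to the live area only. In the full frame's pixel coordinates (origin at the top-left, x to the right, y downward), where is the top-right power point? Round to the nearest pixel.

(1547, 351)

Content width = 2356 − 312 − 191 = 1853 px; content height = 964 − 90 − 92 = 782 px.
Top-right is two-thirds across and one-third down within the live area.
x = 312 + 2 × 1853/3 = 312 + 1235.33 ≈ 1547
y = 90 + 1 × 782/3 = 90 + 260.67 ≈ 351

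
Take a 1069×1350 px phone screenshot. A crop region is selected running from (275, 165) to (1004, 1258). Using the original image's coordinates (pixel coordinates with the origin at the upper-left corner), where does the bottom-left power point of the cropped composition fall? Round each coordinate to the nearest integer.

(518, 894)

Crop width = 1004 − 275 = 729 px; one third is 243.00 px.
Crop height = 1258 − 165 = 1093 px; one third is 364.33 px.
The bottom-left point is one-third across and two-thirds down within the crop:
x = 275 + 1 × 243.00 ≈ 518; y = 165 + 2 × 364.33 ≈ 894.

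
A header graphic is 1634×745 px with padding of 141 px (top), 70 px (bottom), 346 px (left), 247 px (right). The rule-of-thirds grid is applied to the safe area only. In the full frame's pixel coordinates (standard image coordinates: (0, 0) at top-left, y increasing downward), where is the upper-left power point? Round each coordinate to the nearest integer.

Content width = 1634 − 346 − 247 = 1041 px; content height = 745 − 141 − 70 = 534 px.
Upper-left is one-third across and one-third down within the safe area.
x = 346 + 1 × 1041/3 = 346 + 347.00 ≈ 693
y = 141 + 1 × 534/3 = 141 + 178.00 ≈ 319

x = 693 px, y = 319 px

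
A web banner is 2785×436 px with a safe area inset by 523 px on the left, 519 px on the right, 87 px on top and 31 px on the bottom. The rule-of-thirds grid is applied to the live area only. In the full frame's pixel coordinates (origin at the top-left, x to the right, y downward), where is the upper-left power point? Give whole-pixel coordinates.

(1104, 193)

Content width = 2785 − 523 − 519 = 1743 px; content height = 436 − 87 − 31 = 318 px.
Upper-left is one-third across and one-third down within the live area.
x = 523 + 1 × 1743/3 = 523 + 581.00 ≈ 1104
y = 87 + 1 × 318/3 = 87 + 106.00 ≈ 193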